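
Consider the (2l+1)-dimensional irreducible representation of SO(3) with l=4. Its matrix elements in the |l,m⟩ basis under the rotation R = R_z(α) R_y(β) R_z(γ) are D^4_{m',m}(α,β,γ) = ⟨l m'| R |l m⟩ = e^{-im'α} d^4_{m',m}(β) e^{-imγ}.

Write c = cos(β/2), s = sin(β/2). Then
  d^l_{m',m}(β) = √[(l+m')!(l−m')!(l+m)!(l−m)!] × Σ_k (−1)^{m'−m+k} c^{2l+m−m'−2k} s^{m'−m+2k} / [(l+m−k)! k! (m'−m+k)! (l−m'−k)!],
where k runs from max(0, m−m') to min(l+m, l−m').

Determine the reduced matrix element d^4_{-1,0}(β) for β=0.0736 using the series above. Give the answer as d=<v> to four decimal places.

d^4_{-1,0}(β=0.0736) via the finite sum:
c=cos(0.073600/2)=0.999323, s=sin(0.073600/2)=0.036792; N=√[6·120·24·24]=643.987578
The bounds max(0,m−m')=1 and min(l+m,l−m')=4 give 4 terms
  k=1: (−1)^0·643.9876/(144)·0.9993^7·0.0368^1 = +0.163759
  k=2: (−1)^1·643.9876/(24)·0.9993^5·0.0368^3 = -0.001332
  k=3: (−1)^2·643.9876/(24)·0.9993^3·0.0368^5 = +0.000002
  k=4: (−1)^3·643.9876/(144)·0.9993^1·0.0368^7 = -0.000000
d^4_{-1,0}(0.0736) = +0.163759 -0.001332 +0.000002 -0.000000 = +0.162429

d=0.1624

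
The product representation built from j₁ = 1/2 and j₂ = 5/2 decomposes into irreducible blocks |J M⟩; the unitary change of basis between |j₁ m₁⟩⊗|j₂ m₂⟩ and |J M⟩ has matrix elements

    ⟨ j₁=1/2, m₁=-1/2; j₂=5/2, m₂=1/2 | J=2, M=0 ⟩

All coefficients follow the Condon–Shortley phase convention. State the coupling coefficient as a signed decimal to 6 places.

-0.707107  (= −√(1/2))

√[5·1!0!4!/6! · 0!1!3!2!2!2!] = √(8)
  +(−1)^1/∏(1,0,0,2,0,2)! = -1/4  (running -1/4)
⟨..|..⟩ = √(8)·(-1/4) = -0.707107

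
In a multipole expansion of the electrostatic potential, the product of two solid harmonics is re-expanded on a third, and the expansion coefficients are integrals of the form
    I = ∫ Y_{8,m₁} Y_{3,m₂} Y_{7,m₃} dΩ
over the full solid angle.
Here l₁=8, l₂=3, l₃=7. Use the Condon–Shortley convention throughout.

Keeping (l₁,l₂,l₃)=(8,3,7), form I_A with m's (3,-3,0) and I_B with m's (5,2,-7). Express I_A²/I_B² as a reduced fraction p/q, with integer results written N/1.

Shared (l₁,l₂,l₃)=(8,3,7): N and (l;000)² cancel in I_A²/I_B².
A: Δ = 4!·12!·2!/19! = 1/5290740; Racah Σ t=0..0: t=0:+1/29030400 = 1/29030400; ⇒ 3j(8 3 7; 3 -3 0)² = 165/8398, sgn -1
B: Δ = 4!·12!·2!/19! = 1/5290740; Racah Σ t=3..3: t=3:−1/5748019200 = -1/5748019200; ⇒ 3j(8 3 7; 5 2 -7)² = 13/5814, sgn -1
I_A²/I_B² = (165/8398)/(13/5814) = 1485/169

1485/169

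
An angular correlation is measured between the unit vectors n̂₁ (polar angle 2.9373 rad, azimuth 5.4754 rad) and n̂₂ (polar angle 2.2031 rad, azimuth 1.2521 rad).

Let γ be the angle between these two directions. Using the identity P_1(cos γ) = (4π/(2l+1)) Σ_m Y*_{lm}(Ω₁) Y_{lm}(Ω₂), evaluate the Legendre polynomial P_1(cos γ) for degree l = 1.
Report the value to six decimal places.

Addition theorem: P_1(cos γ) = (4π/3) Σ_m Y*_{lm}(Ω₁) Y_{lm}(Ω₂), m = −1…1:
  m=-1: Y*=0.04844 - 0.05066j  Y=0.08732 - 0.26467j  product -0.00918 - 0.01724j
  m=+0: Y*=-0.47844 + 0.00000j  Y=-0.28877 + 0.00000j  product 0.13816 + 0.00000j
  m=+1: Y*=-0.04844 - 0.05066j  Y=-0.08732 - 0.26467j  product -0.00918 + 0.01724j
Σ over m = 0.11980 + 0.00000j; ×(4π/3) → 0.50183 + 0.00000j. Real part: 0.501827

0.501827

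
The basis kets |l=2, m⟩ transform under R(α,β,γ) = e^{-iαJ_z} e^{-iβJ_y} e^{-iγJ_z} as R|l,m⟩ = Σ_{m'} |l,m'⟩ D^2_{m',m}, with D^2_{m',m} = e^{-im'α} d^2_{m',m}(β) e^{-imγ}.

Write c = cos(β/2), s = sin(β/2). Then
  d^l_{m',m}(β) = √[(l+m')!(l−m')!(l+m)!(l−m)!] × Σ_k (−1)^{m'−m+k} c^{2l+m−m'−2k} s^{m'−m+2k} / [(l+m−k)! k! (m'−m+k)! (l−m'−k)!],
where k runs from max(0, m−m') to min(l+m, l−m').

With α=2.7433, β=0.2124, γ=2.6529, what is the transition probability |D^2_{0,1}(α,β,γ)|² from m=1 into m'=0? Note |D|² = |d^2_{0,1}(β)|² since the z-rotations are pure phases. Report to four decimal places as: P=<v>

Split into d^2_{0,1}(β=0.2124) × two z-phases.
With c≡cos(β/2)=0.994366 and s≡sin(β/2)=0.106000, N=[2·2·6·1]^{1/2}=4.898979
k∈{1,2} keeps every argument non-negative
  k=1: (−1)^0·4.8990/(2)·0.9944^3·0.1060^1 = +0.255283
  k=2: (−1)^1·4.8990/(2)·0.9944^1·0.1060^3 = -0.002901
d^2_{0,1}(0.2124) = +0.255283 -0.002901 = +0.252382
|D^2_{0,1}|² = |d^2_{0,1}(β)|² = (+0.252382)² = 0.063697 (the z-rotation phases have unit modulus)

P=0.0637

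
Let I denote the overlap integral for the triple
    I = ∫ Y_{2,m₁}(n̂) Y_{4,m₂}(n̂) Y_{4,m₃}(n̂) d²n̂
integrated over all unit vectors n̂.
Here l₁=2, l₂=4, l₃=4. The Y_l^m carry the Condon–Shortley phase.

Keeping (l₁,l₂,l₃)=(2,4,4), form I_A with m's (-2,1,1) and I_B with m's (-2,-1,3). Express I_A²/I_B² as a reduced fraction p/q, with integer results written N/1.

Same 2,4,4: normalisation and zero-m 3j drop out of the ratio.
A: Δ: 2! 2! 6! / 11! → 1/13860; sum: t=2:+1/144 = 1/144; 3j²(2 4 4; -2 1 1) = Δ·Π!·Σ² = 10/231  (sign -1)
B: Δ: 2! 2! 6! / 11! → 1/13860; sum: t=2:+1/480 = 1/480; 3j²(2 4 4; -2 -1 3) = Δ·Π!·Σ² = 3/110  (sign -1)
I_A²/I_B² = (10/231)/(3/110) = 100/63

100/63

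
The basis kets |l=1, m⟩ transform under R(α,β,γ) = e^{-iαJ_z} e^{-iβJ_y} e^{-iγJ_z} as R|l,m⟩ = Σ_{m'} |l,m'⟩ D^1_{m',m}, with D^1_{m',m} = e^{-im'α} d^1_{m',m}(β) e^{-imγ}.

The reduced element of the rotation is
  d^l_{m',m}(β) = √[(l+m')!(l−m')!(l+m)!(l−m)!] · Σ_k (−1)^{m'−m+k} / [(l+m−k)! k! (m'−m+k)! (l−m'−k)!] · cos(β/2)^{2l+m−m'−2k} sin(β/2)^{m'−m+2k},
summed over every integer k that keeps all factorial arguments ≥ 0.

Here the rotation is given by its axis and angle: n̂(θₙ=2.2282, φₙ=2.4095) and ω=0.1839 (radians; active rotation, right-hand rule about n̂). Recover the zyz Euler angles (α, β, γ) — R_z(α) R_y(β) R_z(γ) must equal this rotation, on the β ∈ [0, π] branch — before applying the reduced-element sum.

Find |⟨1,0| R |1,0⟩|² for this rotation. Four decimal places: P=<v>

P=0.9790

Axis–angle → zyz. n̂ = (sinθₙcosφₙ, sinθₙsinφₙ, cosθₙ) = (-0.588760, +0.529115, -0.611064), ω = 0.1839.
R = I cosω + sinω [n̂]ₓ + (1−cosω) n̂n̂ᵀ gives
  R = [+0.988983, +0.106489, +0.102823; -0.116995, +0.987859, +0.102212; -0.090690, -0.113116, +0.989434]
β = atan2(√(R₁₃²+R₂₃²), R₃₃) = 0.145495; α = atan2(R₂₃, R₁₃) mod 2π = 0.782417; γ = atan2(R₃₂, −R₃₁) mod 2π = 5.388195
D^1_{0,0}(0.7824,0.1455,5.3882) = e^{-i·0·0.7824}·d^1_{0,0}(0.1455)·e^{-i·0·5.3882}. Compute d first:
c=cos(0.145495/2)=0.997355, s=sin(0.145495/2)=0.072683; N=√[1·1·1·1]=1.000000
k: max(0,(0)−(0))=0 … min(1+(0),1−(0))=1
  k=0: (−1)^0·1.0000/(1)·0.9974^2·0.0727^0 = +0.994717
  k=1: (−1)^1·1.0000/(1)·0.9974^0·0.0727^2 = -0.005283
d^1_{0,0}(0.1455) = +0.994717 -0.005283 = +0.989434
|D^1_{0,0}|² = |d^1_{0,0}(β)|² = (+0.989434)² = 0.978980 (the z-rotation phases have unit modulus)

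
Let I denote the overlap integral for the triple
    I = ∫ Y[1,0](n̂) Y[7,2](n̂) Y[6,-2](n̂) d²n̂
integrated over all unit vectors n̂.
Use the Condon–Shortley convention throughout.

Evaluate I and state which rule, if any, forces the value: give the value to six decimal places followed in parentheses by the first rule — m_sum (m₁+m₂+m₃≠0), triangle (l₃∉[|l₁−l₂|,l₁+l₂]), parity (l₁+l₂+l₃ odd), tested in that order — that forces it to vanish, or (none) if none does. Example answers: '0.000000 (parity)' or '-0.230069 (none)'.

Checks pass: Σm=0; 14 even; l₃=6∈[6,8].
(2·1+1)(2·7+1)(2·6+1) = 585
Δ: 2! 0! 12! / 15! → 1/1365
sum: t=1:−1/518400 = -1/518400
3j²(1 7 6; 0 0 0) = Δ·Π!·Σ² = 7/195  (sign -1)
sum: t=1:−1/967680 = -1/967680
3j²(1 7 6; 0 2 -2) = Δ·Π!·Σ² = 3/91  (sign -1)
combine: 4πI² = 585·7/195·3/91 = 9/13
take √, sign +1: I = 0.23471705
No selection rule forces the value: the integral is nonzero (none).

0.234717 (none)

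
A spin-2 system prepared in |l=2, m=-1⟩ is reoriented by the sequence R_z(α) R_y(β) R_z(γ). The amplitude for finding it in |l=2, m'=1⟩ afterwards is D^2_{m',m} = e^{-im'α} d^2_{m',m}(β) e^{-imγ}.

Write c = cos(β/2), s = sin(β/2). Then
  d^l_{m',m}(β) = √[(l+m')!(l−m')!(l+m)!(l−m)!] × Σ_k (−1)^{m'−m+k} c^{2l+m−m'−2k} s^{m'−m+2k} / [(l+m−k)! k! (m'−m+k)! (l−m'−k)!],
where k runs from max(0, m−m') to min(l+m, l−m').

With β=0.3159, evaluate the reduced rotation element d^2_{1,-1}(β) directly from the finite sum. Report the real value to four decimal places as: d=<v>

d=0.0718

d^2_{1,-1}(β=0.3159) via the finite sum:
Half-angle: c=0.987552, s=0.157294. N=√(6·1·1·6)=6.000000
k∈{0,1} keeps every argument non-negative
  k=0: (−1)^2·6.0000/(2)·0.9876^2·0.1573^2 = +0.072388
  k=1: (−1)^3·6.0000/(6)·0.9876^0·0.1573^4 = -0.000612
d^2_{1,-1}(0.3159) = +0.072388 -0.000612 = +0.071776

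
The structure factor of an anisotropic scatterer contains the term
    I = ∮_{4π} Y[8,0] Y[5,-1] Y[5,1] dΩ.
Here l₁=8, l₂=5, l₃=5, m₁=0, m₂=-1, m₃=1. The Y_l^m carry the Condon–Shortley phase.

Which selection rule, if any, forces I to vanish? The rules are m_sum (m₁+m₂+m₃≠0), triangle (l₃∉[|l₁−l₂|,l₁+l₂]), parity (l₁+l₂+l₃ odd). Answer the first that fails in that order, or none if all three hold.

none

Σmᵢ = 0  ✓
l₃∈[|l₁−l₂|,l₁+l₂]=[3,13], have l₃=5  ✓
Σlᵢ = 18 ⇒ even  ✓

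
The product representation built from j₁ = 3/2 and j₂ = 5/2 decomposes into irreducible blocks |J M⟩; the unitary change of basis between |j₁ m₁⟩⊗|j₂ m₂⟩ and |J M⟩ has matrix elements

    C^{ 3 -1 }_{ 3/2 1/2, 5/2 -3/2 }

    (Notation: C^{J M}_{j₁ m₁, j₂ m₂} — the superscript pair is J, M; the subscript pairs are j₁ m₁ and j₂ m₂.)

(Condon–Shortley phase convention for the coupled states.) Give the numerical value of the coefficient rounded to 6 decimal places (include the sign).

+√(49/120) = +0.639010

√[7·1!2!4!/8! · 2!1!1!4!2!4!] = √(96/5)
  +(−1)^0/∏(0,1,1,1,1,3)! = 1/6  (running 1/6)
  +(−1)^1/∏(1,0,0,0,2,4)! = -1/48  (running 7/48)
⟨..|..⟩ = √(96/5)·(7/48) = +0.639010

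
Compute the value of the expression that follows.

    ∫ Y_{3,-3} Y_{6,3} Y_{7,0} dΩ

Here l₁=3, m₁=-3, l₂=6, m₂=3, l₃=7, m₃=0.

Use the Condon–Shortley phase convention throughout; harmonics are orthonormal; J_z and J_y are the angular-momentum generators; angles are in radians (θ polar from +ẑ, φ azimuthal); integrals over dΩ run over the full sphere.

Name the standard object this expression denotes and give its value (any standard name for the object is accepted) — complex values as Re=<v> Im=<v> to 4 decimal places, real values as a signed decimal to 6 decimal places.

Gaunt coefficient, -0.117879

This is a Gaunt coefficient — the integral of a triple product of spherical harmonics over the sphere.
Rules hold: Σm=0, L=16 even, 3≤7≤9.
N = 7·13·15 = 1365
Δ = 2!·4!·10!/17! = 1/2042040
Racah Σ t=0..2: t=0:+1/207360 t=1:−1/57600 t=2:+1/207360 = -1/129600
⇒ 3j(3 6 7; 0 0 0)² = 168/12155, sgn +1
Racah Σ t=2..2: t=2:+1/1451520 = 1/1451520
⇒ 3j(3 6 7; -3 3 0)² = 45/4862, sgn -1
4πI² = N·(3j₀)²·(3jₘ)² = 79380/454597
I = -1·√(0.174616/4π) = -0.11787924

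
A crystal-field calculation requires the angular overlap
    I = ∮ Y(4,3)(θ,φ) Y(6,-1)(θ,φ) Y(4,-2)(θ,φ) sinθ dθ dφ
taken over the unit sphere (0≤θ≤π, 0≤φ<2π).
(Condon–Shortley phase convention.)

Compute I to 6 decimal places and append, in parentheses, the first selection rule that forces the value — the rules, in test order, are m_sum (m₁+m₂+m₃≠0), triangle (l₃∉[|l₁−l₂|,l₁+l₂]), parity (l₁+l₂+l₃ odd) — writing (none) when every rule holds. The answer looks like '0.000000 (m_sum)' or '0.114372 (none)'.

Rules hold: Σm=0, L=14 even, 2≤4≤10.
N = 9·13·9 = 1053
Δ = 6!·2!·6!/15! = 1/1261260
Racah Σ t=2..4: t=2:+1/4608 t=3:−1/1296 t=4:+1/4608 = -7/20736
⇒ 3j(4 6 4; 0 0 0)² = 20/1287, sgn -1
Racah Σ t=0..1: t=0:+1/86400 t=1:−1/11520 = -13/172800
⇒ 3j(4 6 4; 3 -1 -2)² = 13/660, sgn -1
4πI² = N·(3j₀)²·(3jₘ)² = 39/121
I = +1·√(0.322314/4π) = 0.16015286
No selection rule forces the value: the integral is nonzero (none).

0.160153 (none)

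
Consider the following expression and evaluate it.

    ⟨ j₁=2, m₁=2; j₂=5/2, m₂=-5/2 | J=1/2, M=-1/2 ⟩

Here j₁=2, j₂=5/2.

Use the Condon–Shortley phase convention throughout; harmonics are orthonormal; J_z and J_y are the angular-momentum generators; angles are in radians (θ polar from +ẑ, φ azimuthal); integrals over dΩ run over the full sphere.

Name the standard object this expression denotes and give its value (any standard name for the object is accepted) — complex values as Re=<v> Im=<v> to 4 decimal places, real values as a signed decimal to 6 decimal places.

Clebsch–Gordan coefficient, +√(1/3) ≈ +0.577350

This is a Clebsch–Gordan (vector-coupling) coefficient.
triangle: 4!×0!×1!/6! = 24/720
(j±m)!: 4!×0!×0!×5!×0!×1! = 2880
prefactor² = (2J+1)×Δ×N² = 192
  k=0: +1/(0!×4!×0!×0!×0!×1!) = 1/24
Σ = 1/24  ⇒  CG² = 192×(1/24)² = 1/3
CG = +√(1/3) = +0.577350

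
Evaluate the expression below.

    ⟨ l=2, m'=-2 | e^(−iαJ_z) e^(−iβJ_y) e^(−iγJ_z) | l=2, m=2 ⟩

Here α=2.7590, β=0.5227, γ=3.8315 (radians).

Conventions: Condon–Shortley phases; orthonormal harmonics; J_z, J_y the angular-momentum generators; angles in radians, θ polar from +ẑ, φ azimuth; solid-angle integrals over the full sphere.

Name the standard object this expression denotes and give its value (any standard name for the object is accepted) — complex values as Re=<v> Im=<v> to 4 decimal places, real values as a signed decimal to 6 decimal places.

Wigner D-matrix element, Re=-0.0024 Im=-0.0037

This is a Wigner D-matrix element — the rotation-matrix element ⟨l m'| R(α,β,γ) |l m⟩ in the angular-momentum basis.
Split into d^2_{-2,2}(β=0.5227) × two z-phases.
Half-angle: c=0.966042, s=0.258385. N=√(1·24·24·1)=24.000000
k: max(0,(2)−(-2))=4 … min(2+(2),2−(-2))=4
  k=4: (−1)^0·24.0000/(24)·0.9660^0·0.2584^4 = +0.004457
d^2_{-2,2}(0.5227) = +0.004457
Attach z-rotation phases: D = e^{-i(-2)(2.7590)}·(+0.004457)·e^{-i(2)(3.8315)} = -0.002421-0.003742i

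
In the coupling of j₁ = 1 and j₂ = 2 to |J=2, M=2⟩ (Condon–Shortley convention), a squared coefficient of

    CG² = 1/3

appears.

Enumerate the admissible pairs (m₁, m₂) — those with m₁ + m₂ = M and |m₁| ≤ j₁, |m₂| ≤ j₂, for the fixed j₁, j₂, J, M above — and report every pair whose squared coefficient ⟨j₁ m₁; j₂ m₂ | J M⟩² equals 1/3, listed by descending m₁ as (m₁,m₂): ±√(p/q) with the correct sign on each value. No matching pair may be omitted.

Admissible pairs with m₁+m₂ = M = 2: (0,2), (1,1)
  (m₁,m₂)=(1,1): CG² = 1/3, CG = +√(1/3)   ← matches the target
  (m₁,m₂)=(0,2): CG² = 2/3, CG = −√(2/3)
Pairs with CG² = 1/3: (1,1): +√(1/3)

(1,1): +√(1/3)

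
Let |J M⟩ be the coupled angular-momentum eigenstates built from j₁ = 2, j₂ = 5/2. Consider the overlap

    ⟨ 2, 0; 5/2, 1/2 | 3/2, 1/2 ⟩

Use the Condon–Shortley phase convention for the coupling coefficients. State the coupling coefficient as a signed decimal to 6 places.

j₁+j₂−J=3  J+j₁−j₂=1  J−j₁+j₂=2  j₁+j₂+J+1=7
(j₁±m₁, j₂±m₂, J±M) = (2,2,3,2,2,1)
P² = 32/35
sum k=1..2:
  [1] −1/4 = -1/4
  [2] +1/2 = 1/2
S = 1/4
C² = P²·S² = 2/35 ; C = +0.239046

+0.239046  (= +√(2/35))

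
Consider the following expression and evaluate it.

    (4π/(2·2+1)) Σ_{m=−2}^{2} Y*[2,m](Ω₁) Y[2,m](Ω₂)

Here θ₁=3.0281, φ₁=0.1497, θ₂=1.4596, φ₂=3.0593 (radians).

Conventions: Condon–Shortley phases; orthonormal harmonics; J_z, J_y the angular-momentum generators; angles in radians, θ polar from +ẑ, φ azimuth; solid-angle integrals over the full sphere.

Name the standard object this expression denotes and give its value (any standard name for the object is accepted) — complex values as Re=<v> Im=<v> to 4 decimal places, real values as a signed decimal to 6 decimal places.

Legendre polynomial (addition theorem), -0.427540

This sum is the spherical-harmonic addition theorem: it equals the Legendre polynomial P_l(cos γ) of the angle γ between the two directions.
Term-by-term m-sum for l=2 (normalisation 4π/5 = 2.513274):
  m=-2: Y*=0.00473 + 0.00146j  Y=0.37636 + 0.06251j  product 0.00169 + 0.00085j
  m=-1: Y*=-0.08596 - 0.01296j  Y=-0.08491 - 0.00700j  product 0.00721 + 0.00170j
  m=+0: Y*=0.61865 + 0.00000j  Y=-0.30374 + 0.00000j  product -0.18791 + 0.00000j
  m=+1: Y*=0.08596 - 0.01296j  Y=0.08491 - 0.00700j  product 0.00721 - 0.00170j
  m=+2: Y*=0.00473 - 0.00146j  Y=0.37636 - 0.06251j  product 0.00169 - 0.00085j
Total Σ_m = -0.17011 + 0.00000j. Multiply by 2.513274: -0.42754 + 0.00000j. P_2(cos γ) = -0.427540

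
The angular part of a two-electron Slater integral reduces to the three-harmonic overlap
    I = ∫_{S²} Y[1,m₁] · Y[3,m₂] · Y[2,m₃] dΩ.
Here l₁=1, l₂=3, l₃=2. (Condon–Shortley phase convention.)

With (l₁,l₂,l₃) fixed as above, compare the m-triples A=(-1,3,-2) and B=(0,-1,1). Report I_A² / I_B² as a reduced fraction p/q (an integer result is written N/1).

15/8

Shared (l₁,l₂,l₃)=(1,3,2): N and (l;000)² cancel in I_A²/I_B².
A: Δ = 2!·0!·4!/7! = 1/105; Racah Σ t=2..2: t=2:+1/48 = 1/48; ⇒ 3j(1 3 2; -1 3 -2)² = 1/7, sgn +1
B: Δ = 2!·0!·4!/7! = 1/105; Racah Σ t=1..1: t=1:−1/6 = -1/6; ⇒ 3j(1 3 2; 0 -1 1)² = 8/105, sgn +1
I_A²/I_B² = (1/7)/(8/105) = 15/8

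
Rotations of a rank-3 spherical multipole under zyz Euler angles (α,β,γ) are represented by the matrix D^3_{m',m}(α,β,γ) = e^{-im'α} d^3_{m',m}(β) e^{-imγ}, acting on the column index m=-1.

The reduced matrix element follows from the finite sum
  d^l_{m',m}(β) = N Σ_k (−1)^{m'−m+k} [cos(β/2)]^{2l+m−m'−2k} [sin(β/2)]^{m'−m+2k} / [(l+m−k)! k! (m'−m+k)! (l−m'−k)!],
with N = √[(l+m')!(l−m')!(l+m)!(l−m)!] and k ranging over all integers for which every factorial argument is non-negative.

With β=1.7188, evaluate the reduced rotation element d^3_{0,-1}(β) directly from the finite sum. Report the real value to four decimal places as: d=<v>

d=0.3817

d^3_{0,-1}(β=1.7188) via the finite sum:
Half-angle: c=0.652892, s=0.757451. N=√(6·6·2·24)=41.569219
k∈{0,1,2} keeps every argument non-negative
  k=0: (−1)^1·41.5692/(12)·0.6529^5·0.7575^1 = -0.311281
  k=1: (−1)^2·41.5692/(4)·0.6529^3·0.7575^3 = +1.256897
  k=2: (−1)^3·41.5692/(12)·0.6529^1·0.7575^5 = -0.563903
d^3_{0,-1}(1.7188) = -0.311281 +1.256897 -0.563903 = +0.381713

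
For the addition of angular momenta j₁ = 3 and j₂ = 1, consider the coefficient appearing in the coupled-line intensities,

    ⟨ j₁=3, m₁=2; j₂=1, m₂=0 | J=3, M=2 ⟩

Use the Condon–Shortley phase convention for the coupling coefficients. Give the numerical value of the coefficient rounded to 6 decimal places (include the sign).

+√(1/3) = +0.577350

triangle: 1!·5!·1!/8! = 120/40320
(j±m)!: 5!·1!·1!·1!·5!·1! = 14400
prefactor² = (2J+1)·Δ·N² = 300
  k=0: +1/(0!·1!·1!·1!·4!·0!) = 1/24
  k=1: −1/(1!·0!·0!·0!·5!·1!) = -1/120
Σ = 1/30  ⇒  CG² = 300·(1/30)² = 1/3
CG = +√(1/3) = +0.577350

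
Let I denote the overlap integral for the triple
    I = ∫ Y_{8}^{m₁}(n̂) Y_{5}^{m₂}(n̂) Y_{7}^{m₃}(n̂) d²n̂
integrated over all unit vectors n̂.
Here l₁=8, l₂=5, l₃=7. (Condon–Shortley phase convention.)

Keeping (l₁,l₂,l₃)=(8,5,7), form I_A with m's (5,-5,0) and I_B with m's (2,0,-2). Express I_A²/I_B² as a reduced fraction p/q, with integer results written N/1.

2145/32

Shared (l₁,l₂,l₃)=(8,5,7): N and (l;000)² cancel in I_A²/I_B².
A: Δ = 6!·10!·4!/21! = 1/814773960; Racah Σ t=0..0: t=0:+1/522547200 = 1/522547200; ⇒ 3j(8 5 7; 5 -5 0)² = 5/323, sgn -1
B: Δ = 6!·10!·4!/21! = 1/814773960; Racah Σ t=1..5: t=1:−1/41472000 t=2:+1/4976640 t=3:−1/4354560 t=4:+1/23224320 t=5:−1/1045094400 = -1/93312000; ⇒ 3j(8 5 7; 2 0 -2)² = 32/138567, sgn +1
I_A²/I_B² = (5/323)/(32/138567) = 2145/32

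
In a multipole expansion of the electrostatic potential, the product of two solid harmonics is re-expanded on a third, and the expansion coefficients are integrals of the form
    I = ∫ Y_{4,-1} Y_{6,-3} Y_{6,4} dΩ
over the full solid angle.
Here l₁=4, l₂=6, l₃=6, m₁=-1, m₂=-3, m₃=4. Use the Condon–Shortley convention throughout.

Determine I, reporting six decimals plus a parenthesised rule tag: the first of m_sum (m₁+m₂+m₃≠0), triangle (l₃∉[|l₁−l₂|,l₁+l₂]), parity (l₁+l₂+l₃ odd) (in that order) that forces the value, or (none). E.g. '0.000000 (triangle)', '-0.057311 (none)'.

0.077598 (none)

Rules hold: Σm=0, L=16 even, 2≤6≤10.
N = 9·13·13 = 1521
Δ = 4!·4!·8!/17! = 1/15315300
Racah Σ t=0..4: t=0:+1/829440 t=1:−1/25920 t=2:+1/9216 t=3:−1/25920 t=4:+1/829440 = 7/207360
⇒ 3j(4 6 6; 0 0 0)² = 28/2431, sgn +1
Racah Σ t=1..3: t=1:−1/207360 t=2:+1/120960 t=3:−1/967680 = 1/414720
⇒ 3j(4 6 6; -1 -3 4)² = 21/4862, sgn +1
4πI² = N·(3j₀)²·(3jₘ)² = 2646/34969
I = +1·√(0.075667/4π) = 0.07759762
No selection rule forces the value: the integral is nonzero (none).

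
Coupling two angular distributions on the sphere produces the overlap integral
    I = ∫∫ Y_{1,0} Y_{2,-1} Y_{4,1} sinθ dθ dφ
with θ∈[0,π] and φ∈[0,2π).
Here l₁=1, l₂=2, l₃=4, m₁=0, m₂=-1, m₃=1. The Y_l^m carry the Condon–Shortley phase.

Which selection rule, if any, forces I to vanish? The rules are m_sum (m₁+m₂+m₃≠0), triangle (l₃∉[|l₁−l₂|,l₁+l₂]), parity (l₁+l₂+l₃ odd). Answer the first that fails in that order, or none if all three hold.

m₁+m₂+m₃ = 0 − 1 + 1 = 0  ✓
triangle: need |l₁−l₂| ≤ l₃ ≤ l₁+l₂ = [1,3]; l₃=4 is outside  ✗
parity: l₁+l₂+l₃ = 7 is odd

triangle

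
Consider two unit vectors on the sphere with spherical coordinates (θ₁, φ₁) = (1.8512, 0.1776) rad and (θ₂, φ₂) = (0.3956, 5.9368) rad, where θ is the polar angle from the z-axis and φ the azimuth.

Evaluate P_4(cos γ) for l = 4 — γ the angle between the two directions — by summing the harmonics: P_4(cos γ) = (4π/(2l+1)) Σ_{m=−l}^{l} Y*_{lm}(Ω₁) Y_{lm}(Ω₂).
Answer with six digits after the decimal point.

Summing Y*_{l m}(θ₁,φ₁)·Y_{l m}(θ₂,φ₂) over m ∈ [−4, 4]; prefactor 4π/(2·4+1) = 1.396263:
  [-4]  conj(Y_{4,-4})(Ω₁) = +0.286065+0.246080i ; Y_{4,-4}(Ω₂) = +0.001798+0.009592i ; Δ = -0.001846+0.003186i
  [-3]  conj(Y_{4,-3})(Ω₁) = -0.264765-0.156128i ; Y_{4,-3}(Ω₂) = +0.033508+0.056975i ; Δ = +0.000024-0.020317i
  [-2]  conj(Y_{4,-2})(Ω₁) = -0.134352-0.049836i ; Y_{4,-2}(Ω₂) = +0.189620+0.157385i ; Δ = -0.017632-0.030595i
  [-1]  conj(Y_{4,-1})(Ω₁) = +0.305107+0.054764i ; Y_{4,-1}(Ω₂) = +0.468458+0.169084i ; Δ = +0.133670+0.077243i
  [+0]  conj(Y_{4,0})(Ω₁) = +0.096020-0.000000i ; Y_{4,0}(Ω₂) = +0.299555+0.000000i ; Δ = +0.028763+0.000000i
  [+1]  conj(Y_{4,1})(Ω₁) = -0.305107+0.054764i ; Y_{4,1}(Ω₂) = -0.468458+0.169084i ; Δ = +0.133670-0.077243i
  [+2]  conj(Y_{4,2})(Ω₁) = -0.134352+0.049836i ; Y_{4,2}(Ω₂) = +0.189620-0.157385i ; Δ = -0.017632+0.030595i
  [+3]  conj(Y_{4,3})(Ω₁) = +0.264765-0.156128i ; Y_{4,3}(Ω₂) = -0.033508+0.056975i ; Δ = +0.000024+0.020317i
  [+4]  conj(Y_{4,4})(Ω₁) = +0.286065-0.246080i ; Y_{4,4}(Ω₂) = +0.001798-0.009592i ; Δ = -0.001846-0.003186i
Accumulated sum +0.257193+0.000000i; after 4π/(2l+1) scaling, +0.359110+0.000000i ⇒ P_4 = 0.359110

0.359110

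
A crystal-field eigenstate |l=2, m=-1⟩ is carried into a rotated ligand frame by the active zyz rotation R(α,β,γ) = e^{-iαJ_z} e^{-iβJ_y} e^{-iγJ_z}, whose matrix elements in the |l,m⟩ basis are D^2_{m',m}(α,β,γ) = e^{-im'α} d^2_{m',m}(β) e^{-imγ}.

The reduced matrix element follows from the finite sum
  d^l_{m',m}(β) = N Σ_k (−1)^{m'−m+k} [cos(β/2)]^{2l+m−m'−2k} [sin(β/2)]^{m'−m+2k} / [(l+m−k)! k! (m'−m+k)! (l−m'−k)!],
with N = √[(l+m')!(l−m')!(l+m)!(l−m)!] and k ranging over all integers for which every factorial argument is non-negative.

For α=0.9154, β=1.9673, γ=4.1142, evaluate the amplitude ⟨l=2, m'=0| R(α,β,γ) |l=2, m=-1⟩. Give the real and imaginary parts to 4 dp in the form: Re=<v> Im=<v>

D^2_{0,-1}(0.9154,1.9673,4.1142) = e^{-i·0·0.9154}·d^2_{0,-1}(1.9673)·e^{-i·-1·4.1142}. Compute d first:
c=cos(1.967300/2)=0.553988, s=sin(1.967300/2)=0.832525; N=√[2·2·1·6]=4.898979
k: max(0,(-1)−(0))=0 … min(2+(-1),2−(0))=1
  k=0: (−1)^1·4.8990/(2)·0.5540^3·0.8325^1 = -0.346715
  k=1: (−1)^2·4.8990/(2)·0.5540^1·0.8325^3 = +0.783010
d^2_{0,-1}(1.9673) = -0.346715 +0.783010 = +0.436295
Attach z-rotation phases: D = e^{-i(0)(0.9154)}·(+0.436295)·e^{-i(-1)(4.1142)} = -0.245698-0.360535i

Re=-0.2457 Im=-0.3605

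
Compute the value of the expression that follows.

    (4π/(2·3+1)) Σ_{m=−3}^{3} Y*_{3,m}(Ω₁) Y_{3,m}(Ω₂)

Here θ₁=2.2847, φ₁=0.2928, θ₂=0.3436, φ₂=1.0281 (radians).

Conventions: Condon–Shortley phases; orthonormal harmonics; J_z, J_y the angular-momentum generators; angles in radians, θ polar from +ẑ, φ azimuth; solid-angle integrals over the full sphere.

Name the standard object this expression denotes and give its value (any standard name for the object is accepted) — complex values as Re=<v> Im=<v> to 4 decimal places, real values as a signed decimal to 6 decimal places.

Legendre polynomial (addition theorem), +0.445953

This sum is the spherical-harmonic addition theorem: it equals the Legendre polynomial P_l(cos γ) of the angle γ between the two directions.
Addition theorem: P_3(cos γ) = (4π/7) Σ_m Y*_{lm}(Ω₁) Y_{lm}(Ω₂), m = −3…3:
  m=-3: Y*=(0.114998, 0.138657)  Y=(-0.015925, -0.000913)  product (-0.001705, -0.002313)
  m=-2: Y*=(-0.318579, -0.211282)  Y=(-0.050950, -0.096589)  product (-0.004176, 0.041536)
  m=-1: Y*=(0.267484, 0.080637)  Y=(0.193002, -0.320017)  product (0.077430, -0.070036)
  m=+0: Y*=(0.209228, -0.000000)  Y=(0.503350, 0.000000)  product (0.105315, 0.000000)
  m=+1: Y*=(-0.267484, 0.080637)  Y=(-0.193002, -0.320017)  product (0.077430, 0.070036)
  m=+2: Y*=(-0.318579, 0.211282)  Y=(-0.050950, 0.096589)  product (-0.004176, -0.041536)
  m=+3: Y*=(-0.114998, 0.138657)  Y=(0.015925, -0.000913)  product (-0.001705, 0.002313)
Total Σ_m = (0.248415, -0.000000). Multiply by 1.795196: (0.445953, -0.000000). P_3(cos γ) = 0.445953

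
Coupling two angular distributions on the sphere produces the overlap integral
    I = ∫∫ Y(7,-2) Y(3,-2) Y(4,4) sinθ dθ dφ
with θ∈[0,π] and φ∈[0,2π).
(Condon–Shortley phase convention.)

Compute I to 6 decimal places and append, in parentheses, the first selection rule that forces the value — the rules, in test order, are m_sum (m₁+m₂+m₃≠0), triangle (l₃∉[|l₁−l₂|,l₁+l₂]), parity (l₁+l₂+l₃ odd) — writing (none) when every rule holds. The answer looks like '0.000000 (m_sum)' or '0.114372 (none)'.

Rules hold: Σm=0, L=14 even, 4≤4≤10.
N = 15·7·9 = 945
Δ = 6!·8!·0!/15! = 1/45045
Racah Σ t=3..3: t=3:−1/20736 = -1/20736
⇒ 3j(7 3 4; 0 0 0)² = 35/1287, sgn -1
Racah Σ t=1..1: t=1:−1/4838400 = -1/4838400
⇒ 3j(7 3 4; -2 -2 4)² = 1/5005, sgn -1
4πI² = N·(3j₀)²·(3jₘ)² = 105/20449
I = +1·√(0.00513473/4π) = 0.02021407
No selection rule forces the value: the integral is nonzero (none).

0.020214 (none)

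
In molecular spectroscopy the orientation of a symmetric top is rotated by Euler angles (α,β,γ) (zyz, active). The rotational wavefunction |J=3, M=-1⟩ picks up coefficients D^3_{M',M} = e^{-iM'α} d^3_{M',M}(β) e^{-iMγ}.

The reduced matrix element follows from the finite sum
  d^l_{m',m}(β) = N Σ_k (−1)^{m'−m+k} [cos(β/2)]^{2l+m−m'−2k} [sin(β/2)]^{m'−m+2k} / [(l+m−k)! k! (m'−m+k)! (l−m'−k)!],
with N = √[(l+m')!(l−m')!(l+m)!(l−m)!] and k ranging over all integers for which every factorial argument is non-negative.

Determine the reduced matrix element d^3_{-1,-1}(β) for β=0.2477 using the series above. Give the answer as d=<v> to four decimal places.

d^3_{-1,-1}(β=0.2477) via the finite sum:
With c≡cos(β/2)=0.992340 and s≡sin(β/2)=0.123534, N=[2·24·2·24]^{1/2}=48.000000
k∈{0,1,2} keeps every argument non-negative
  k=0: (−1)^0·48.0000/(48)·0.9923^6·0.1235^0 = +0.954913
  k=1: (−1)^1·48.0000/(6)·0.9923^4·0.1235^2 = -0.118387
  k=2: (−1)^2·48.0000/(8)·0.9923^2·0.1235^4 = +0.001376
d^3_{-1,-1}(0.2477) = +0.954913 -0.118387 +0.001376 = +0.837903

d=0.8379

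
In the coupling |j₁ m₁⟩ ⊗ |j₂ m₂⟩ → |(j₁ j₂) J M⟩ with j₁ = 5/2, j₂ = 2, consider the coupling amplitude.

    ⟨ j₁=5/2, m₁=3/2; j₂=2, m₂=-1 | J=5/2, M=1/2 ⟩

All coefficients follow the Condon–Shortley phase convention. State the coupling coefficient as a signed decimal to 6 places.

triangle: 2!·3!·2!/8! = 24/40320
(j±m)!: 4!·1!·1!·3!·3!·2! = 1728
prefactor² = (2J+1)·Δ·N² = 216/35
  k=0: +1/(0!·2!·1!·1!·2!·1!) = 1/4
  k=1: −1/(1!·1!·0!·0!·3!·2!) = -1/12
Σ = 1/6  ⇒  CG² = 216/35·(1/6)² = 6/35
CG = +√(6/35) = +0.414039

+0.414039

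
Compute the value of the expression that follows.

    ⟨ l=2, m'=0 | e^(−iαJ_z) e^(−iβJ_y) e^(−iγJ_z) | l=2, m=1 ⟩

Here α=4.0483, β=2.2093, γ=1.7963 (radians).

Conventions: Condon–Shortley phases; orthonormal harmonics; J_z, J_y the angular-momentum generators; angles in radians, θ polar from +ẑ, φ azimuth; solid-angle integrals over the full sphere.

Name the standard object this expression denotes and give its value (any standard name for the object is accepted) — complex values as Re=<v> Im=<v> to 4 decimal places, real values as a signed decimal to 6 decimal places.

Wigner D-matrix element, Re=0.1311 Im=0.5713

This is a Wigner D-matrix element — the rotation-matrix element ⟨l m'| R(α,β,γ) |l m⟩ in the angular-momentum basis.
D^2_{0,1}(4.0483,2.2093,1.7963) = e^{-i·0·4.0483}·d^2_{0,1}(2.2093)·e^{-i·1·1.7963}. Compute d first:
Half-angle: c=0.449447, s=0.893307. N=√(2·2·6·1)=4.898979
The bounds max(0,m−m')=1 and min(l+m,l−m')=2 give 2 terms
  k=1: (−1)^0·4.8990/(2)·0.4494^3·0.8933^1 = +0.198661
  k=2: (−1)^1·4.8990/(2)·0.4494^1·0.8933^3 = -0.784795
d^2_{0,1}(2.2093) = +0.198661 -0.784795 = -0.586134
D = (+1.000000+0.000000i)·(-0.586134)·(-0.223597-0.974682i) = +0.131058+0.571294i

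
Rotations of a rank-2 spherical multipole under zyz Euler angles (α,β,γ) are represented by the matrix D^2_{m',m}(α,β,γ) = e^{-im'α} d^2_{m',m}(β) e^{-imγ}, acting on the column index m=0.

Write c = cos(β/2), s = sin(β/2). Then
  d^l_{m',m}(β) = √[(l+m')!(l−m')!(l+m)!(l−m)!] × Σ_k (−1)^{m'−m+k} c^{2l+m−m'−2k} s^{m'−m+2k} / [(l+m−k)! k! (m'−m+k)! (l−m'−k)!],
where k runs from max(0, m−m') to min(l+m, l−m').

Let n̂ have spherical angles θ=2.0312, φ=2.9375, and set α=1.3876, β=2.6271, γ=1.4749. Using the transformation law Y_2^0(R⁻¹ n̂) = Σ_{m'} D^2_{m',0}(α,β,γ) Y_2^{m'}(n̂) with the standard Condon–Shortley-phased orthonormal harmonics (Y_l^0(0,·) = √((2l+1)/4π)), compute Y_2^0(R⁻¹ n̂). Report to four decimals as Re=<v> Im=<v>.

Re=-0.1670 Im=0.0000

Need the full column D^2_{m',0} for m'=−2..2 at α=1.3876, β=2.6271, γ=1.4749.
cos(β/2)=0.254418, sin(β/2)=0.967094
d^2_{-2,0}: single k=2 term ⇒ +0.148290;  D = -0.138447+0.053125i
d^2_{-1,0}: k∈[1..2] ⇒ +0.039011 -0.563677 = -0.524666;  D = -0.095580-0.515887i
d^2_{0,0}: k∈[0..2] ⇒ +0.004190 -0.242156 +0.874732 = +0.636766;  D = +0.636766+0.000000i
d^2_{1,0}: k∈[0..1] ⇒ -0.039011 +0.563677 = +0.524666;  D = +0.095580-0.515887i
d^2_{2,0}: single k=0 term ⇒ +0.148290;  D = -0.138447-0.053125i
Y_2^{m'}(θ=2.0312,φ=2.9375) and Σ D·Y over m':
  (-0.1384+0.0531i)·(+0.2845+0.1231i)  (-0.0956-0.5159i)·(+0.3011+0.0623i)  (+0.6368+0.0000i)·(-0.1286+0.0000i)  (+0.0956-0.5159i)·(-0.3011+0.0623i)  (-0.1384-0.0531i)·(+0.2845-0.1231i)
Y_2^0(R⁻¹ n̂) = -0.167015-0.000000i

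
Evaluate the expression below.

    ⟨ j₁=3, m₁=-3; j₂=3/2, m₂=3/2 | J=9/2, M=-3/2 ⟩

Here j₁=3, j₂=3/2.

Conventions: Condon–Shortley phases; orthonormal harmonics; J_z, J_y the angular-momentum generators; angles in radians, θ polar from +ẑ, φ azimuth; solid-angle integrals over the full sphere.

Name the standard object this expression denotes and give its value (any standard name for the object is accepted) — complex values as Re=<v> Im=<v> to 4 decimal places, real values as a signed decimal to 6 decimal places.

Clebsch–Gordan coefficient, +√(1/84) ≈ +0.109109

This is a Clebsch–Gordan (vector-coupling) coefficient.
j₁+j₂−J=0  J+j₁−j₂=6  J−j₁+j₂=3  j₁+j₂+J+1=10
(j₁±m₁, j₂±m₂, J±M) = (0,6,3,0,3,6)
P² = 1555200/7
sum k=0..0:
  [0] +1/4320 = 1/4320
S = 1/4320
C² = P²·S² = 1/84 ; C = +0.109109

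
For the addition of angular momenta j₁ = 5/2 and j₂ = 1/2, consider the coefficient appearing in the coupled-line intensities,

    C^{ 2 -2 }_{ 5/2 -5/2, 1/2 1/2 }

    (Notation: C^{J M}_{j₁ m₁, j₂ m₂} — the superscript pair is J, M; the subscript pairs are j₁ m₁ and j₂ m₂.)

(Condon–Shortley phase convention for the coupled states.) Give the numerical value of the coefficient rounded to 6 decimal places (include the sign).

triangle: 1!×4!×0!/6! = 24/720
(j±m)!: 0!×5!×1!×0!×0!×4! = 2880
prefactor² = (2J+1)×Δ×N² = 480
  k=1: −1/(1!×0!×4!×0!×0!×0!) = -1/24
Σ = -1/24  ⇒  CG² = 480×(-1/24)² = 5/6
CG = −√(5/6) = -0.912871

−√(5/6) ≈ -0.912871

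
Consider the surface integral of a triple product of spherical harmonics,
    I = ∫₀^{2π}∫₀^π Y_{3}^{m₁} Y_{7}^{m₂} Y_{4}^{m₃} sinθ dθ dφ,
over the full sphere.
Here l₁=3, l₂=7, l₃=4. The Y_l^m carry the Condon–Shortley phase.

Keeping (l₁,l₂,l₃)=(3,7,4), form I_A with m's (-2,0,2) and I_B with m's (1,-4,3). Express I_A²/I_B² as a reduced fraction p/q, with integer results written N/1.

l's match ⇒ only the (l;m) 3-j factors differ between A and B.
A: triangle coeff Δ(3,7,4) = 1/45045; Σ_t [5,5]: t=5:−1/172800 = -1/172800; (3j)²=7/2145 [(3 7 4; -2 0 2)], sign=-1
B: triangle coeff Δ(3,7,4) = 1/45045; Σ_t [2,2]: t=2:+1/241920 = 1/241920; (3j)²=2/91 [(3 7 4; 1 -4 3)], sign=-1
I_A²/I_B² = (7/2145)/(2/91) = 49/330

49/330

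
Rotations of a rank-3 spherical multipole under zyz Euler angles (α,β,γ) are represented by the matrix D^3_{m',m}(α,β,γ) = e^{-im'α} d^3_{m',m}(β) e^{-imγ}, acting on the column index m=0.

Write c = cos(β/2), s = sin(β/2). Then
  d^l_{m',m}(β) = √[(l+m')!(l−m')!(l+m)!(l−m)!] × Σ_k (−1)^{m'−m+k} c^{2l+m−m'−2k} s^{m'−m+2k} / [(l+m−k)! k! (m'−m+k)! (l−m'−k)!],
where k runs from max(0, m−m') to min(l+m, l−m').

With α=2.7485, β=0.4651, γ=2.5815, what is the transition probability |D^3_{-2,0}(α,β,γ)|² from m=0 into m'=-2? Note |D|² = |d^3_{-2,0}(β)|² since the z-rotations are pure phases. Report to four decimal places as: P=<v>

Split into d^3_{-2,0}(β=0.4651) × two z-phases.
c=cos(0.465100/2)=0.973082, s=sin(0.465100/2)=0.230460; N=√[1·120·6·6]=65.726707
k: max(0,(0)−(-2))=2 … min(3+(0),3−(-2))=3
  k=2: (−1)^0·65.7267/(12)·0.9731^4·0.2305^2 = +0.260824
  k=3: (−1)^1·65.7267/(12)·0.9731^2·0.2305^4 = -0.014630
d^3_{-2,0}(0.4651) = +0.260824 -0.014630 = +0.246194
|D^3_{-2,0}|² = |d^3_{-2,0}(β)|² = (+0.246194)² = 0.060612 (the z-rotation phases have unit modulus)

P=0.0606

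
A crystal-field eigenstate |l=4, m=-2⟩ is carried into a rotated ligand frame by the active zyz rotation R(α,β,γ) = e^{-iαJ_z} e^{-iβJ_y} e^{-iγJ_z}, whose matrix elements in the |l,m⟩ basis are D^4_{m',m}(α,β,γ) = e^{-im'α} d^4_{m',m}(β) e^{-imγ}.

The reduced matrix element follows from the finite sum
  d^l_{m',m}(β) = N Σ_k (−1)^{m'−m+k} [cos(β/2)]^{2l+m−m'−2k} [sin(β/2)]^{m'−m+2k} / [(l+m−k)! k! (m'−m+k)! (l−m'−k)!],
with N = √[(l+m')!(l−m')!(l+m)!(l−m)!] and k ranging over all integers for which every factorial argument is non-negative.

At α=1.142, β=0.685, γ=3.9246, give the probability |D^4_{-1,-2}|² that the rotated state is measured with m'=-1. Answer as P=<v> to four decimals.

P=0.1537

D^4_{-1,-2}(1.1420,0.6850,3.9246) = e^{-i·-1·1.1420}·d^4_{-1,-2}(0.6850)·e^{-i·-2·3.9246}. Compute d first:
With c≡cos(β/2)=0.941918 and s≡sin(β/2)=0.335843, N=[6·120·2·720]^{1/2}=1018.233765
k: max(0,(-2)−(-1))=0 … min(4+(-2),4−(-1))=2
  k=0: (−1)^1·1018.2338/(240)·0.9419^7·0.3358^1 = -0.937269
  k=1: (−1)^2·1018.2338/(48)·0.9419^5·0.3358^3 = +0.595772
  k=2: (−1)^3·1018.2338/(72)·0.9419^3·0.3358^5 = -0.050493
d^4_{-1,-2}(0.6850) = -0.937269 +0.595772 -0.050493 = -0.391990
|D^4_{-1,-2}|² = |d^4_{-1,-2}(β)|² = (-0.391990)² = 0.153656 (the z-rotation phases have unit modulus)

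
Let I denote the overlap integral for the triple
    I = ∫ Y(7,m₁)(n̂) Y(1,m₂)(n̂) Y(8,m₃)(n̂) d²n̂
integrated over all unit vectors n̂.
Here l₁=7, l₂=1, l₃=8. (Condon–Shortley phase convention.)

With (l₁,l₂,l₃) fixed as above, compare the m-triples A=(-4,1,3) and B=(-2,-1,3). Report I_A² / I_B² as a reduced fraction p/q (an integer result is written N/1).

2/11

Same 7,1,8: normalisation and zero-m 3j drop out of the ratio.
A: Δ: 0! 14! 2! / 17! → 1/2040; sum: t=0:+1/479001600 = 1/479001600; 3j²(7 1 8; -4 1 3) = Δ·Π!·Σ² = 1/204  (sign -1)
B: Δ: 0! 14! 2! / 17! → 1/2040; sum: t=0:+1/87091200 = 1/87091200; 3j²(7 1 8; -2 -1 3) = Δ·Π!·Σ² = 11/408  (sign -1)
I_A²/I_B² = (1/204)/(11/408) = 2/11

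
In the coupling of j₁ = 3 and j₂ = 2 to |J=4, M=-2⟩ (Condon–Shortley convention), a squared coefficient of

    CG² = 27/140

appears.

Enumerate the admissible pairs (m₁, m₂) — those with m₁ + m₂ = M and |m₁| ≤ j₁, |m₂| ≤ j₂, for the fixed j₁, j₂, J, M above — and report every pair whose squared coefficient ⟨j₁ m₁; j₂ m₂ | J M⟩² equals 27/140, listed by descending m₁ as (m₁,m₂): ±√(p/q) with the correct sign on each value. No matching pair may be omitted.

Admissible pairs with m₁+m₂ = M = -2: (-3,1), (-2,0), (-1,-1), (0,-2)
  (m₁,m₂)=(0,-2): CG² = 3/7, CG = +√(3/7)
  (m₁,m₂)=(-1,-1): CG² = 1/28, CG = +√(1/28)
  (m₁,m₂)=(-2,0): CG² = 12/35, CG = −√(12/35)
  (m₁,m₂)=(-3,1): CG² = 27/140, CG = −√(27/140)   ← matches the target
Pairs with CG² = 27/140: (-3,1): −√(27/140)

(-3,1): −√(27/140)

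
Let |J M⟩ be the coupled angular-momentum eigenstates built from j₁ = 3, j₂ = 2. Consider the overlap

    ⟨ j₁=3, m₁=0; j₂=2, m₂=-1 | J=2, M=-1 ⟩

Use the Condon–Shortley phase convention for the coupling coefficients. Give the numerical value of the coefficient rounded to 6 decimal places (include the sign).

-0.534522

√[5·3!3!1!/8! · 3!3!1!3!1!3!] = √(81/14)
  +(−1)^0/∏(0,3,3,1,0,0)! = 1/36  (running 1/36)
  +(−1)^1/∏(1,2,2,0,1,1)! = -1/4  (running -2/9)
⟨..|..⟩ = √(81/14)·(-2/9) = -0.534522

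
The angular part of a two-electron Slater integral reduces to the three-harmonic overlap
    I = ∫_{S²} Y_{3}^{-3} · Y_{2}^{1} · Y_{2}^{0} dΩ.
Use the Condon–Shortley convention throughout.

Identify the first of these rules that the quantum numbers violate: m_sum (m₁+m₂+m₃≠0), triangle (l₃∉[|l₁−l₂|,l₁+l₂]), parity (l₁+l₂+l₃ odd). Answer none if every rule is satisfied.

azimuthal sum: -3 + 1 + 0 = -2  ✗
1 ≤ 2 ≤ 5 (triangle on l)
L = 3 + 2 + 2 = 7 (odd)

m_sum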